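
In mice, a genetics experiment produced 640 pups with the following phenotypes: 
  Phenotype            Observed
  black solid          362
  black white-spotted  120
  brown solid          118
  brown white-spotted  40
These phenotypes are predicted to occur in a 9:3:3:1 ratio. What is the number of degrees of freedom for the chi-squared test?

A goodness-of-fit test with 4 phenotype classes has df = 4 − 1 = 3.

3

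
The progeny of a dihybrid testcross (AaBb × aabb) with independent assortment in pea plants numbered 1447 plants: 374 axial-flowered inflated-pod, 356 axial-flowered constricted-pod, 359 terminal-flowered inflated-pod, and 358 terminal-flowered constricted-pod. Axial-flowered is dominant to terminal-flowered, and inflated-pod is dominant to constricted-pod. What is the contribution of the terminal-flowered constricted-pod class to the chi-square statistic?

0.039

A dihybrid testcross with independent assortment gives a 1:1:1:1 ratio.
Expected counts for N = 1447 under a 1:1:1:1 ratio (total parts = 4):
  axial-flowered inflated-pod: 1447 × 1/4 = 361.75
  axial-flowered constricted-pod: 1447 × 1/4 = 361.75
  terminal-flowered inflated-pod: 1447 × 1/4 = 361.75
  terminal-flowered constricted-pod: 1447 × 1/4 = 361.75
Contribution of terminal-flowered constricted-pod: (358 − 361.75)² / 361.75 = 0.0389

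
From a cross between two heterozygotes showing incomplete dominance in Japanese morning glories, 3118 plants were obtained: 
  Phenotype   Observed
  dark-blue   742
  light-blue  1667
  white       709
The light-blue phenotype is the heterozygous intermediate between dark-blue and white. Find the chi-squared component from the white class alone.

6.376

With incomplete dominance, a heterozygote × heterozygote cross gives a 1:2:1 phenotypic ratio.
Under the 1:2:1 hypothesis (Σ ratio = 4, N = 3118):
  dark-blue: 3118 × 1/4 = 779.5
  light-blue: 3118 × 2/4 = 1559
  white: 3118 × 1/4 = 779.5
Contribution of white: (709 − 779.5)² / 779.5 = 6.3762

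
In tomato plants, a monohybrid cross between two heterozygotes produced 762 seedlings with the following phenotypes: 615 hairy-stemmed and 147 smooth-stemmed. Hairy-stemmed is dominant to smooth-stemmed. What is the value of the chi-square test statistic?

For a monohybrid cross between heterozygotes with complete dominance, the expected phenotypic ratio is 3:1.
Expected counts for N = 762 under a 3:1 ratio (total parts = 4):
  hairy-stemmed: 762 × 3/4 = 571.5
  smooth-stemmed: 762 × 1/4 = 190.5
χ² = Σ (O − E)² / E
  hairy-stemmed: (615 − 571.5)² / 571.5 = 3.3110
  smooth-stemmed: (147 − 190.5)² / 190.5 = 9.9331
χ² = 3.3110 + 9.9331 = 13.2441 ≈ 13.244

13.244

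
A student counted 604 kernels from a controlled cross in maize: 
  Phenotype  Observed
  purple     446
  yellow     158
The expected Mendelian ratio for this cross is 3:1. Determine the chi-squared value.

Total ratio parts = 4. Expected numbers out of 604:
  purple: 604 × 3/4 = 453
  yellow: 604 × 1/4 = 151
χ² = Σ (O − E)² / E
  purple: (446 − 453)² / 453 = 0.1082
  yellow: (158 − 151)² / 151 = 0.3245
χ² = 0.1082 + 0.3245 = 0.4327 ≈ 0.433

0.433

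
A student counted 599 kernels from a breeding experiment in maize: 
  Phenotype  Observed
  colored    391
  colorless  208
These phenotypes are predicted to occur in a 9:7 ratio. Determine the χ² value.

Expected counts for N = 599 under a 9:7 ratio (total parts = 16):
  colored: 599 × 9/16 = 336.9375
  colorless: 599 × 7/16 = 262.0625
χ² = Σ (O − E)² / E
  colored: (391 − 336.9375)² / 336.9375 = 8.6745
  colorless: (208 − 262.0625)² / 262.0625 = 11.1529
χ² = 8.6745 + 11.1529 = 19.8274 ≈ 19.827

19.827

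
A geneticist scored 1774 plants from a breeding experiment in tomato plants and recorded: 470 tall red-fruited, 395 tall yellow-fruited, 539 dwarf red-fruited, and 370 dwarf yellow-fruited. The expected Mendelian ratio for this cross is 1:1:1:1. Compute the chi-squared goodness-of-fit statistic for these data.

39.632

Expected counts for N = 1774 under a 1:1:1:1 ratio (total parts = 4):
  tall red-fruited: 1774 × 1/4 = 443.5
  tall yellow-fruited: 1774 × 1/4 = 443.5
  dwarf red-fruited: 1774 × 1/4 = 443.5
  dwarf yellow-fruited: 1774 × 1/4 = 443.5
χ² = Σ (O − E)² / E
  tall red-fruited: (470 − 443.5)² / 443.5 = 1.5834
  tall yellow-fruited: (395 − 443.5)² / 443.5 = 5.3038
  dwarf red-fruited: (539 − 443.5)² / 443.5 = 20.5643
  dwarf yellow-fruited: (370 − 443.5)² / 443.5 = 12.1809
χ² = 1.5834 + 5.3038 + 20.5643 + 12.1809 = 39.6324 ≈ 39.632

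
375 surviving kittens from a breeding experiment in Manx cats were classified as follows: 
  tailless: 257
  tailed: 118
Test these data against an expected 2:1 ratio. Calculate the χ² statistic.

Total ratio parts = 3. Expected numbers out of 375:
  tailless: 375 × 2/3 = 250
  tailed: 375 × 1/3 = 125
χ² = Σ (O − E)² / E
  tailless: (257 − 250)² / 250 = 0.1960
  tailed: (118 − 125)² / 125 = 0.3920
χ² = 0.1960 + 0.3920 = 0.588

0.588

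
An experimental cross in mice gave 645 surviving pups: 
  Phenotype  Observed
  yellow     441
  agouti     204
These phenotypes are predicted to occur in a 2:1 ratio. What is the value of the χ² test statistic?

Expected counts for N = 645 under a 2:1 ratio (total parts = 3):
  yellow: 645 × 2/3 = 430
  agouti: 645 × 1/3 = 215
χ² = Σ (O − E)² / E
  yellow: (441 − 430)² / 430 = 0.2814
  agouti: (204 − 215)² / 215 = 0.5628
χ² = 0.2814 + 0.5628 = 0.8442 ≈ 0.844

0.844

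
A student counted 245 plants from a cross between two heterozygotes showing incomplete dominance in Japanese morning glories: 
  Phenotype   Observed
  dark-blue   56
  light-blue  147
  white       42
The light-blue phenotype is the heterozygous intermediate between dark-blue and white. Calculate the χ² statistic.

11.400

With incomplete dominance, a heterozygote × heterozygote cross gives a 1:2:1 phenotypic ratio.
Total ratio parts = 4. Expected numbers out of 245:
  dark-blue: 245 × 1/4 = 61.25
  light-blue: 245 × 2/4 = 122.5
  white: 245 × 1/4 = 61.25
χ² = Σ (O − E)² / E
  dark-blue: (56 − 61.25)² / 61.25 = 0.4500
  light-blue: (147 − 122.5)² / 122.5 = 4.9000
  white: (42 − 61.25)² / 61.25 = 6.0500
χ² = 0.4500 + 4.9000 + 6.0500 = 11.400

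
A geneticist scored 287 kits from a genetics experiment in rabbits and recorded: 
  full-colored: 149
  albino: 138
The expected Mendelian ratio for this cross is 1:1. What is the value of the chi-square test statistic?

Under the 1:1 hypothesis (Σ ratio = 2, N = 287):
  full-colored: 287 × 1/2 = 143.5
  albino: 287 × 1/2 = 143.5
χ² = Σ (O − E)² / E
  full-colored: (149 − 143.5)² / 143.5 = 0.2108
  albino: (138 − 143.5)² / 143.5 = 0.2108
χ² = 0.2108 + 0.2108 = 0.4216 ≈ 0.422

0.422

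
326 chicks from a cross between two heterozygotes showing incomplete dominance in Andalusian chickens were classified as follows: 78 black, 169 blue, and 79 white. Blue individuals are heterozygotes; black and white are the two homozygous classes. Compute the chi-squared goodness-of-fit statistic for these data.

With incomplete dominance, a heterozygote × heterozygote cross gives a 1:2:1 phenotypic ratio.
The 1:2:1 ratio has 4 parts, so with N = 326 the expected counts are:
  black: 326 × 1/4 = 81.5
  blue: 326 × 2/4 = 163
  white: 326 × 1/4 = 81.5
χ² = Σ (O − E)² / E
  black: (78 − 81.5)² / 81.5 = 0.1503
  blue: (169 − 163)² / 163 = 0.2209
  white: (79 − 81.5)² / 81.5 = 0.0767
χ² = 0.1503 + 0.2209 + 0.0767 = 0.4479 ≈ 0.448

0.448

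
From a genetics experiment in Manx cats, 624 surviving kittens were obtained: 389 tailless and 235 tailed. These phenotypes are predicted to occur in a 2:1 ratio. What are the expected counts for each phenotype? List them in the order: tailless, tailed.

416, 208

The 2:1 ratio has 3 parts, so with N = 624 the expected counts are:
  tailless: 624 × 2/3 = 416
  tailed: 624 × 1/3 = 208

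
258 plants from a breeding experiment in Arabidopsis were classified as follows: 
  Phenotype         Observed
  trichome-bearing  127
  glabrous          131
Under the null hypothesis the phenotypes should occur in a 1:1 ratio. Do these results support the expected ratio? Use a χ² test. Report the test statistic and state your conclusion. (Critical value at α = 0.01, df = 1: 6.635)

0.062; consistent

Expected counts for N = 258 under a 1:1 ratio (total parts = 2):
  trichome-bearing: 258 × 1/2 = 129
  glabrous: 258 × 1/2 = 129
χ² = Σ (O − E)² / E
  trichome-bearing: (127 − 129)² / 129 = 0.0310
  glabrous: (131 − 129)² / 129 = 0.0310
χ² = 0.0310 + 0.0310 = 0.062
Degrees of freedom = 2 − 1 = 1; critical value at α = 0.01 is 6.635.
Since 0.062 < 6.635, we fail to reject the null hypothesis — the data are consistent with the 1:1 ratio.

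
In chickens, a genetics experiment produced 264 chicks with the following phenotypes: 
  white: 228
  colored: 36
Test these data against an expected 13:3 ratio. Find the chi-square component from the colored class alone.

The 13:3 ratio has 16 parts, so with N = 264 the expected counts are:
  white: 264 × 13/16 = 214.5
  colored: 264 × 3/16 = 49.5
Contribution of colored: (36 − 49.5)² / 49.5 = 3.6818

3.682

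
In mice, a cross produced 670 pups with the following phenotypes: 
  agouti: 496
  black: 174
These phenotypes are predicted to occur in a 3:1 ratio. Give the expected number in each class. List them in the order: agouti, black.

Expected counts for N = 670 under a 3:1 ratio (total parts = 4):
  agouti: 670 × 3/4 = 502.5
  black: 670 × 1/4 = 167.5

502.5, 167.5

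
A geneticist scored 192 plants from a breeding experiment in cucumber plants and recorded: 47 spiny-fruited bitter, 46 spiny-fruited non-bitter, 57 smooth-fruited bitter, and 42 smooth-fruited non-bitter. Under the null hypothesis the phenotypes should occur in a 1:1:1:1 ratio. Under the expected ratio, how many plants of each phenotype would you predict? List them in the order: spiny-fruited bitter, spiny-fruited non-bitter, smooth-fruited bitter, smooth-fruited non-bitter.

48, 48, 48, 48

Under the 1:1:1:1 hypothesis (Σ ratio = 4, N = 192):
  spiny-fruited bitter: 192 × 1/4 = 48
  spiny-fruited non-bitter: 192 × 1/4 = 48
  smooth-fruited bitter: 192 × 1/4 = 48
  smooth-fruited non-bitter: 192 × 1/4 = 48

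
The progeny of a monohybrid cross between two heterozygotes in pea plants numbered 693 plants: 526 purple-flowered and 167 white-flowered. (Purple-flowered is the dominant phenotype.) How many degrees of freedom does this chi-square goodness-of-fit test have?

1

For a monohybrid cross between heterozygotes with complete dominance, the expected phenotypic ratio is 3:1.
A goodness-of-fit test with 2 phenotype classes has df = 2 − 1 = 1.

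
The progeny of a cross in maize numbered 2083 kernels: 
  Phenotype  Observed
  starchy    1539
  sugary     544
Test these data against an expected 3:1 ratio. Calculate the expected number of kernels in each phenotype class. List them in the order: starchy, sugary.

Expected counts for N = 2083 under a 3:1 ratio (total parts = 4):
  starchy: 2083 × 3/4 = 1562.25
  sugary: 2083 × 1/4 = 520.75

1562.25, 520.75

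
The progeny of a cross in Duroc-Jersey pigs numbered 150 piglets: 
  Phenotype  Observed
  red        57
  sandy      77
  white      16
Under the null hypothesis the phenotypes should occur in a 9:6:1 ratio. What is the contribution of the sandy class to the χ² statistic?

Expected counts for N = 150 under a 9:6:1 ratio (total parts = 16):
  red: 150 × 9/16 = 84.375
  sandy: 150 × 6/16 = 56.25
  white: 150 × 1/16 = 9.375
Contribution of sandy: (77 − 56.25)² / 56.25 = 7.6544

7.654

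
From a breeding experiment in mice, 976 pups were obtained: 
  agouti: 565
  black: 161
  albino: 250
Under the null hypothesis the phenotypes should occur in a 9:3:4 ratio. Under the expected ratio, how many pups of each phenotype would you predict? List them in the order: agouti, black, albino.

549, 183, 244

Total ratio parts = 16. Expected numbers out of 976:
  agouti: 976 × 9/16 = 549
  black: 976 × 3/16 = 183
  albino: 976 × 4/16 = 244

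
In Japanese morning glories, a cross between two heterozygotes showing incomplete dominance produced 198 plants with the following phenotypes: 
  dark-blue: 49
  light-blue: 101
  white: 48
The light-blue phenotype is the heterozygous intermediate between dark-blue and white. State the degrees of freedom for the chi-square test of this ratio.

2

With incomplete dominance, a heterozygote × heterozygote cross gives a 1:2:1 phenotypic ratio.
A goodness-of-fit test with 3 phenotype classes has df = 3 − 1 = 2.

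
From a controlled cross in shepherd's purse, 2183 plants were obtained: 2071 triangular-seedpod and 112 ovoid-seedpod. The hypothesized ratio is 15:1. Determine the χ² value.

The 15:1 ratio has 16 parts, so with N = 2183 the expected counts are:
  triangular-seedpod: 2183 × 15/16 = 2046.5625
  ovoid-seedpod: 2183 × 1/16 = 136.4375
χ² = Σ (O − E)² / E
  triangular-seedpod: (2071 − 2046.5625)² / 2046.5625 = 0.2918
  ovoid-seedpod: (112 − 136.4375)² / 136.4375 = 4.3770
χ² = 0.2918 + 4.3770 = 4.6688 ≈ 4.669

4.669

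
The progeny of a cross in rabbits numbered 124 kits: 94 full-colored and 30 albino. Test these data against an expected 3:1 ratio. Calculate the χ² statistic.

The 3:1 ratio has 4 parts, so with N = 124 the expected counts are:
  full-colored: 124 × 3/4 = 93
  albino: 124 × 1/4 = 31
χ² = Σ (O − E)² / E
  full-colored: (94 − 93)² / 93 = 0.0108
  albino: (30 − 31)² / 31 = 0.0323
χ² = 0.0108 + 0.0323 = 0.0431 ≈ 0.043

0.043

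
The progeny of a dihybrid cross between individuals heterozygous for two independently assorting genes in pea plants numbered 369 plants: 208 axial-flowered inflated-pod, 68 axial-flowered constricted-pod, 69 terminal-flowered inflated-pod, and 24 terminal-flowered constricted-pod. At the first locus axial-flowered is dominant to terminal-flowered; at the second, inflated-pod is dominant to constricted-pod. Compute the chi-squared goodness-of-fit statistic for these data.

A dihybrid F₂ with independent assortment and complete dominance at both loci gives a 9:3:3:1 phenotypic ratio.
Under the 9:3:3:1 hypothesis (Σ ratio = 16, N = 369):
  axial-flowered inflated-pod: 369 × 9/16 = 207.5625
  axial-flowered constricted-pod: 369 × 3/16 = 69.1875
  terminal-flowered inflated-pod: 369 × 3/16 = 69.1875
  terminal-flowered constricted-pod: 369 × 1/16 = 23.0625
χ² = Σ (O − E)² / E
  axial-flowered inflated-pod: (208 − 207.5625)² / 207.5625 = 0.0009
  axial-flowered constricted-pod: (68 − 69.1875)² / 69.1875 = 0.0204
  terminal-flowered inflated-pod: (69 − 69.1875)² / 69.1875 = 0.0005
  terminal-flowered constricted-pod: (24 − 23.0625)² / 23.0625 = 0.0381
χ² = 0.0009 + 0.0204 + 0.0005 + 0.0381 = 0.0599 ≈ 0.060

0.060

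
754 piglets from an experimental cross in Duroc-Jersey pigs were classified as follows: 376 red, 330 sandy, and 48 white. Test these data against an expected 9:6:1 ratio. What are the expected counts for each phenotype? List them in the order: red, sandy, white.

424.125, 282.75, 47.125

Under the 9:6:1 hypothesis (Σ ratio = 16, N = 754):
  red: 754 × 9/16 = 424.125
  sandy: 754 × 6/16 = 282.75
  white: 754 × 1/16 = 47.125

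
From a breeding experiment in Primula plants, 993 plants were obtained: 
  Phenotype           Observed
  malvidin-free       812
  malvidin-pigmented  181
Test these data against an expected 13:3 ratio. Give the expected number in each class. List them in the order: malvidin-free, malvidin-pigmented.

806.8125, 186.1875

The 13:3 ratio has 16 parts, so with N = 993 the expected counts are:
  malvidin-free: 993 × 13/16 = 806.8125
  malvidin-pigmented: 993 × 3/16 = 186.1875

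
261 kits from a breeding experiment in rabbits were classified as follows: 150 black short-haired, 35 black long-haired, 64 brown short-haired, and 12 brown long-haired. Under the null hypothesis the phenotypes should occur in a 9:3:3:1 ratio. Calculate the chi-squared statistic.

Expected counts for N = 261 under a 9:3:3:1 ratio (total parts = 16):
  black short-haired: 261 × 9/16 = 146.8125
  black long-haired: 261 × 3/16 = 48.9375
  brown short-haired: 261 × 3/16 = 48.9375
  brown long-haired: 261 × 1/16 = 16.3125
χ² = Σ (O − E)² / E
  black short-haired: (150 − 146.8125)² / 146.8125 = 0.0692
  black long-haired: (35 − 48.9375)² / 48.9375 = 3.9694
  brown short-haired: (64 − 48.9375)² / 48.9375 = 4.6361
  brown long-haired: (12 − 16.3125)² / 16.3125 = 1.1401
χ² = 0.0692 + 3.9694 + 4.6361 + 1.1401 = 9.8148 ≈ 9.815

9.815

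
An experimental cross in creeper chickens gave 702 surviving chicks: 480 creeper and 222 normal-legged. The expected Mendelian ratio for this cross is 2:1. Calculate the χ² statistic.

0.923

Expected counts for N = 702 under a 2:1 ratio (total parts = 3):
  creeper: 702 × 2/3 = 468
  normal-legged: 702 × 1/3 = 234
χ² = Σ (O − E)² / E
  creeper: (480 − 468)² / 468 = 0.3077
  normal-legged: (222 − 234)² / 234 = 0.6154
χ² = 0.3077 + 0.6154 = 0.9231 ≈ 0.923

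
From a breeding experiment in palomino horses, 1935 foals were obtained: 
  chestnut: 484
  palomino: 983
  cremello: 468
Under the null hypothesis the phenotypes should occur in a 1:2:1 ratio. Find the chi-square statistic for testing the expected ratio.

Expected counts for N = 1935 under a 1:2:1 ratio (total parts = 4):
  chestnut: 1935 × 1/4 = 483.75
  palomino: 1935 × 2/4 = 967.5
  cremello: 1935 × 1/4 = 483.75
χ² = Σ (O − E)² / E
  chestnut: (484 − 483.75)² / 483.75 = 0.0001
  palomino: (983 − 967.5)² / 967.5 = 0.2483
  cremello: (468 − 483.75)² / 483.75 = 0.5128
χ² = 0.0001 + 0.2483 + 0.5128 = 0.7612 ≈ 0.761

0.761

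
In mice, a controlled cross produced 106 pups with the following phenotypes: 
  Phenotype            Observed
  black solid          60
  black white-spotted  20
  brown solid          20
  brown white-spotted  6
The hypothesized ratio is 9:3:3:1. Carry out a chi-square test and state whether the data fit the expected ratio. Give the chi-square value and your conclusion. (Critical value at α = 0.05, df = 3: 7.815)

0.063; consistent

Total ratio parts = 16. Expected numbers out of 106:
  black solid: 106 × 9/16 = 59.625
  black white-spotted: 106 × 3/16 = 19.875
  brown solid: 106 × 3/16 = 19.875
  brown white-spotted: 106 × 1/16 = 6.625
χ² = Σ (O − E)² / E
  black solid: (60 − 59.625)² / 59.625 = 0.0024
  black white-spotted: (20 − 19.875)² / 19.875 = 0.0008
  brown solid: (20 − 19.875)² / 19.875 = 0.0008
  brown white-spotted: (6 − 6.625)² / 6.625 = 0.0590
χ² = 0.0024 + 0.0008 + 0.0008 + 0.0590 = 0.063
Degrees of freedom = 4 − 1 = 3; critical value at α = 0.05 is 7.815.
Since 0.063 < 7.815, we fail to reject the null hypothesis — the data are consistent with the 9:3:3:1 ratio.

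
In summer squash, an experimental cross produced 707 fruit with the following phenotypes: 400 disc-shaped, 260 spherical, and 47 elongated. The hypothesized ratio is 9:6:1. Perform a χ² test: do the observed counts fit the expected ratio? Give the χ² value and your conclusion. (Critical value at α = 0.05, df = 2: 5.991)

0.292; consistent

Under the 9:6:1 hypothesis (Σ ratio = 16, N = 707):
  disc-shaped: 707 × 9/16 = 397.6875
  spherical: 707 × 6/16 = 265.125
  elongated: 707 × 1/16 = 44.1875
χ² = Σ (O − E)² / E
  disc-shaped: (400 − 397.6875)² / 397.6875 = 0.0134
  spherical: (260 − 265.125)² / 265.125 = 0.0991
  elongated: (47 − 44.1875)² / 44.1875 = 0.1790
χ² = 0.0134 + 0.0991 + 0.1790 = 0.2915 ≈ 0.292
Degrees of freedom = 3 − 1 = 2; critical value at α = 0.05 is 5.991.
Since 0.292 < 5.991, we fail to reject the null hypothesis — the data are consistent with the 9:6:1 ratio.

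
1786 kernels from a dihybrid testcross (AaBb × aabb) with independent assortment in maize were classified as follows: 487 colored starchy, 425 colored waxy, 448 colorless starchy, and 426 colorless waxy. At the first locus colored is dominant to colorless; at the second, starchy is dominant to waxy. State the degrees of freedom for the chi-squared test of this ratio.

3

A dihybrid testcross with independent assortment gives a 1:1:1:1 ratio.
A goodness-of-fit test with 4 phenotype classes has df = 4 − 1 = 3.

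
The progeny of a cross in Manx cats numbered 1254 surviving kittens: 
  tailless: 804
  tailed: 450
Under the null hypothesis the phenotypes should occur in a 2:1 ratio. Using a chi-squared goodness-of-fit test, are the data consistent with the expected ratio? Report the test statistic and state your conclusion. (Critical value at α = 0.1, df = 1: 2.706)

Under the 2:1 hypothesis (Σ ratio = 3, N = 1254):
  tailless: 1254 × 2/3 = 836
  tailed: 1254 × 1/3 = 418
χ² = Σ (O − E)² / E
  tailless: (804 − 836)² / 836 = 1.2249
  tailed: (450 − 418)² / 418 = 2.4498
χ² = 1.2249 + 2.4498 = 3.6747 ≈ 3.675
Degrees of freedom = 2 − 1 = 1; critical value at α = 0.1 is 2.706.
Since 3.675 > 2.706, we reject the null hypothesis — the data do not fit the 2:1 ratio.

3.675; not consistent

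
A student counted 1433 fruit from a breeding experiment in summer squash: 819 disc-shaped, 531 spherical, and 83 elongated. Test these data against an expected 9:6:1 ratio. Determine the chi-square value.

0.764

Total ratio parts = 16. Expected numbers out of 1433:
  disc-shaped: 1433 × 9/16 = 806.0625
  spherical: 1433 × 6/16 = 537.375
  elongated: 1433 × 1/16 = 89.5625
χ² = Σ (O − E)² / E
  disc-shaped: (819 − 806.0625)² / 806.0625 = 0.2077
  spherical: (531 − 537.375)² / 537.375 = 0.0756
  elongated: (83 − 89.5625)² / 89.5625 = 0.4809
χ² = 0.2077 + 0.0756 + 0.4809 = 0.7642 ≈ 0.764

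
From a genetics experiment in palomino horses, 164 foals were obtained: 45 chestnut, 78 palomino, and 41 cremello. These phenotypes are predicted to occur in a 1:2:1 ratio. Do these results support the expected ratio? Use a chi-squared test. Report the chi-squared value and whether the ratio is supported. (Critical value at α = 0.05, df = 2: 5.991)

Expected counts for N = 164 under a 1:2:1 ratio (total parts = 4):
  chestnut: 164 × 1/4 = 41
  palomino: 164 × 2/4 = 82
  cremello: 164 × 1/4 = 41
χ² = Σ (O − E)² / E
  chestnut: (45 − 41)² / 41 = 0.3902
  palomino: (78 − 82)² / 82 = 0.1951
  cremello: (41 − 41)² / 41 = 0.0000
χ² = 0.3902 + 0.1951 + 0.0000 = 0.5853 ≈ 0.585
Degrees of freedom = 3 − 1 = 2; critical value at α = 0.05 is 5.991.
Since 0.585 < 5.991, we fail to reject the null hypothesis — the data are consistent with the 1:2:1 ratio.

0.585; consistent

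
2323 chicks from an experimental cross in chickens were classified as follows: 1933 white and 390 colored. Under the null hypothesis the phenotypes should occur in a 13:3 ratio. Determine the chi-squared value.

5.866

The 13:3 ratio has 16 parts, so with N = 2323 the expected counts are:
  white: 2323 × 13/16 = 1887.4375
  colored: 2323 × 3/16 = 435.5625
χ² = Σ (O − E)² / E
  white: (1933 − 1887.4375)² / 1887.4375 = 1.0999
  colored: (390 − 435.5625)² / 435.5625 = 4.7661
χ² = 1.0999 + 4.7661 = 5.866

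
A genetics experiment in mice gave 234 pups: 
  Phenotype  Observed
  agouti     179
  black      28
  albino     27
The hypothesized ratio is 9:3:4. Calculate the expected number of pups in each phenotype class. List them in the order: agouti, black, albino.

131.625, 43.875, 58.5

Under the 9:3:4 hypothesis (Σ ratio = 16, N = 234):
  agouti: 234 × 9/16 = 131.625
  black: 234 × 3/16 = 43.875
  albino: 234 × 4/16 = 58.5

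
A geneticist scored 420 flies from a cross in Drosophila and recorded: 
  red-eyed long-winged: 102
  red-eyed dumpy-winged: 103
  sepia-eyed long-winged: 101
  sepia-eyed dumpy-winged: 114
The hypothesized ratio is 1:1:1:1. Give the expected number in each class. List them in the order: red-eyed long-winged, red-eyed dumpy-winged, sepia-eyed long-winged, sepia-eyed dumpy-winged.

105, 105, 105, 105

Expected counts for N = 420 under a 1:1:1:1 ratio (total parts = 4):
  red-eyed long-winged: 420 × 1/4 = 105
  red-eyed dumpy-winged: 420 × 1/4 = 105
  sepia-eyed long-winged: 420 × 1/4 = 105
  sepia-eyed dumpy-winged: 420 × 1/4 = 105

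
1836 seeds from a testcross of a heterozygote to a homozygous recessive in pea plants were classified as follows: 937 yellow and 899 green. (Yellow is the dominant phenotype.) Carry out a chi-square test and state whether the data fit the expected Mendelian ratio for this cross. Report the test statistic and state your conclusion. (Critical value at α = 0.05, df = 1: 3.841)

A testcross of a heterozygote (Aa × aa) gives a 1:1 phenotypic ratio.
Expected counts for N = 1836 under a 1:1 ratio (total parts = 2):
  yellow: 1836 × 1/2 = 918
  green: 1836 × 1/2 = 918
χ² = Σ (O − E)² / E
  yellow: (937 − 918)² / 918 = 0.3932
  green: (899 − 918)² / 918 = 0.3932
χ² = 0.3932 + 0.3932 = 0.7864 ≈ 0.786
Degrees of freedom = 2 − 1 = 1; critical value at α = 0.05 is 3.841.
Since 0.786 < 3.841, we fail to reject the null hypothesis — the data are consistent with the 1:1 ratio.

0.786; consistent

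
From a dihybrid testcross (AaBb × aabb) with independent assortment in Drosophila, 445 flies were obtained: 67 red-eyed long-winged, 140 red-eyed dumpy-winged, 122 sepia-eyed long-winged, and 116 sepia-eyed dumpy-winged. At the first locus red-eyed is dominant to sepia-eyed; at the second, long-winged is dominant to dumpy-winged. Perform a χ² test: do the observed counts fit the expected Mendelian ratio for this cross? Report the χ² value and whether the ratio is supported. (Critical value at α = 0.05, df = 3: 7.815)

26.272; not consistent

A dihybrid testcross with independent assortment gives a 1:1:1:1 ratio.
Under the 1:1:1:1 hypothesis (Σ ratio = 4, N = 445):
  red-eyed long-winged: 445 × 1/4 = 111.25
  red-eyed dumpy-winged: 445 × 1/4 = 111.25
  sepia-eyed long-winged: 445 × 1/4 = 111.25
  sepia-eyed dumpy-winged: 445 × 1/4 = 111.25
χ² = Σ (O − E)² / E
  red-eyed long-winged: (67 − 111.25)² / 111.25 = 17.6006
  red-eyed dumpy-winged: (140 − 111.25)² / 111.25 = 7.4298
  sepia-eyed long-winged: (122 − 111.25)² / 111.25 = 1.0388
  sepia-eyed dumpy-winged: (116 − 111.25)² / 111.25 = 0.2028
χ² = 17.6006 + 7.4298 + 1.0388 + 0.2028 = 26.272
Degrees of freedom = 4 − 1 = 3; critical value at α = 0.05 is 7.815.
Since 26.272 > 7.815, we reject the null hypothesis — the data do not fit the 1:1:1:1 ratio.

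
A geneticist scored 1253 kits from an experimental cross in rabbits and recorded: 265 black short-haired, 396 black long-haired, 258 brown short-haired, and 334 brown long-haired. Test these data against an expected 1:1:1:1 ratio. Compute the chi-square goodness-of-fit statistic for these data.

40.411

The 1:1:1:1 ratio has 4 parts, so with N = 1253 the expected counts are:
  black short-haired: 1253 × 1/4 = 313.25
  black long-haired: 1253 × 1/4 = 313.25
  brown short-haired: 1253 × 1/4 = 313.25
  brown long-haired: 1253 × 1/4 = 313.25
χ² = Σ (O − E)² / E
  black short-haired: (265 − 313.25)² / 313.25 = 7.4320
  black long-haired: (396 − 313.25)² / 313.25 = 21.8597
  brown short-haired: (258 − 313.25)² / 313.25 = 9.7448
  brown long-haired: (334 − 313.25)² / 313.25 = 1.3745
χ² = 7.4320 + 21.8597 + 9.7448 + 1.3745 = 40.411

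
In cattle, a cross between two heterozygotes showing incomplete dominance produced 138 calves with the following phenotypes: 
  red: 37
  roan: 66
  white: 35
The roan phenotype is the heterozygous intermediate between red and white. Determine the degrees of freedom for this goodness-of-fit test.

2

With incomplete dominance, a heterozygote × heterozygote cross gives a 1:2:1 phenotypic ratio.
A goodness-of-fit test with 3 phenotype classes has df = 3 − 1 = 2.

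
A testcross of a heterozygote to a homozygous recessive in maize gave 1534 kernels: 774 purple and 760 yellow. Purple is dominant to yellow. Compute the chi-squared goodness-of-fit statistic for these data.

0.128

A testcross of a heterozygote (Aa × aa) gives a 1:1 phenotypic ratio.
Under the 1:1 hypothesis (Σ ratio = 2, N = 1534):
  purple: 1534 × 1/2 = 767
  yellow: 1534 × 1/2 = 767
χ² = Σ (O − E)² / E
  purple: (774 − 767)² / 767 = 0.0639
  yellow: (760 − 767)² / 767 = 0.0639
χ² = 0.0639 + 0.0639 = 0.1278 ≈ 0.128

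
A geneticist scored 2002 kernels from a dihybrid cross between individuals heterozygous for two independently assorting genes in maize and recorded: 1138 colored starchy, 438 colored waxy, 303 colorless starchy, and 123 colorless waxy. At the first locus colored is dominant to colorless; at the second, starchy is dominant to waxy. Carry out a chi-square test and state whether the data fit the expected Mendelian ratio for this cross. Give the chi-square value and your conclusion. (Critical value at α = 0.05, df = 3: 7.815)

24.564; not consistent

A dihybrid F₂ with independent assortment and complete dominance at both loci gives a 9:3:3:1 phenotypic ratio.
Total ratio parts = 16. Expected numbers out of 2002:
  colored starchy: 2002 × 9/16 = 1126.125
  colored waxy: 2002 × 3/16 = 375.375
  colorless starchy: 2002 × 3/16 = 375.375
  colorless waxy: 2002 × 1/16 = 125.125
χ² = Σ (O − E)² / E
  colored starchy: (1138 − 1126.125)² / 1126.125 = 0.1252
  colored waxy: (438 − 375.375)² / 375.375 = 10.4479
  colorless starchy: (303 − 375.375)² / 375.375 = 13.9544
  colorless waxy: (123 − 125.125)² / 125.125 = 0.0361
χ² = 0.1252 + 10.4479 + 13.9544 + 0.0361 = 24.5636 ≈ 24.564
Degrees of freedom = 4 − 1 = 3; critical value at α = 0.05 is 7.815.
Since 24.564 > 7.815, we reject the null hypothesis — the data do not fit the 9:3:3:1 ratio.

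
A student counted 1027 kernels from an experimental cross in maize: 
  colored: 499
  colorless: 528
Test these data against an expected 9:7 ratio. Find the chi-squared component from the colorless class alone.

13.780

The 9:7 ratio has 16 parts, so with N = 1027 the expected counts are:
  colored: 1027 × 9/16 = 577.6875
  colorless: 1027 × 7/16 = 449.3125
Contribution of colorless: (528 − 449.3125)² / 449.3125 = 13.7804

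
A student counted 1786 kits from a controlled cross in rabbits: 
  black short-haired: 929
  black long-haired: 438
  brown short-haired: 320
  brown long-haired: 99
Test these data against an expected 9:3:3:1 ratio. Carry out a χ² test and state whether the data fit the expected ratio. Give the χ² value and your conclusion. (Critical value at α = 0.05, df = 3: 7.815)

Expected counts for N = 1786 under a 9:3:3:1 ratio (total parts = 16):
  black short-haired: 1786 × 9/16 = 1004.625
  black long-haired: 1786 × 3/16 = 334.875
  brown short-haired: 1786 × 3/16 = 334.875
  brown long-haired: 1786 × 1/16 = 111.625
χ² = Σ (O − E)² / E
  black short-haired: (929 − 1004.625)² / 1004.625 = 5.6928
  black long-haired: (438 − 334.875)² / 334.875 = 31.7574
  brown short-haired: (320 − 334.875)² / 334.875 = 0.6607
  brown long-haired: (99 − 111.625)² / 111.625 = 1.4279
χ² = 5.6928 + 31.7574 + 0.6607 + 1.4279 = 39.5388 ≈ 39.539
Degrees of freedom = 4 − 1 = 3; critical value at α = 0.05 is 7.815.
Since 39.539 > 7.815, we reject the null hypothesis — the data do not fit the 9:3:3:1 ratio.

39.539; not consistent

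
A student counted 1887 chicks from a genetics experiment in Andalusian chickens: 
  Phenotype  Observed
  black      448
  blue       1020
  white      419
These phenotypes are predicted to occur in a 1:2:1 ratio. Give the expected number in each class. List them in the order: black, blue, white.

The 1:2:1 ratio has 4 parts, so with N = 1887 the expected counts are:
  black: 1887 × 1/4 = 471.75
  blue: 1887 × 2/4 = 943.5
  white: 1887 × 1/4 = 471.75

471.75, 943.5, 471.75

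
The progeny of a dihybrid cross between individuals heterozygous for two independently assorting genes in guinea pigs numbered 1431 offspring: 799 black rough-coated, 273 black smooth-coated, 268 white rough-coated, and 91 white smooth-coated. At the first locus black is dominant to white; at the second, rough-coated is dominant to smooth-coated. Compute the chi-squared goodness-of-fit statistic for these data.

A dihybrid F₂ with independent assortment and complete dominance at both loci gives a 9:3:3:1 phenotypic ratio.
Expected counts for N = 1431 under a 9:3:3:1 ratio (total parts = 16):
  black rough-coated: 1431 × 9/16 = 804.9375
  black smooth-coated: 1431 × 3/16 = 268.3125
  white rough-coated: 1431 × 3/16 = 268.3125
  white smooth-coated: 1431 × 1/16 = 89.4375
χ² = Σ (O − E)² / E
  black rough-coated: (799 − 804.9375)² / 804.9375 = 0.0438
  black smooth-coated: (273 − 268.3125)² / 268.3125 = 0.0819
  white rough-coated: (268 − 268.3125)² / 268.3125 = 0.0004
  white smooth-coated: (91 − 89.4375)² / 89.4375 = 0.0273
χ² = 0.0438 + 0.0819 + 0.0004 + 0.0273 = 0.1534 ≈ 0.153

0.153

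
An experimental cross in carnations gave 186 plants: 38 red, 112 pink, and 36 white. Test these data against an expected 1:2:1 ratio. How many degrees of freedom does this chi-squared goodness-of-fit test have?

2

A goodness-of-fit test with 3 phenotype classes has df = 3 − 1 = 2.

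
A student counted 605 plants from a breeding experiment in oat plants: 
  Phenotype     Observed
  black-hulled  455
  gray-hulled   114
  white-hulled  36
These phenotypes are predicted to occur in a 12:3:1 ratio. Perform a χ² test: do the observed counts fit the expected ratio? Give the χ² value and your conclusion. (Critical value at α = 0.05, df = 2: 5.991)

Total ratio parts = 16. Expected numbers out of 605:
  black-hulled: 605 × 12/16 = 453.75
  gray-hulled: 605 × 3/16 = 113.4375
  white-hulled: 605 × 1/16 = 37.8125
χ² = Σ (O − E)² / E
  black-hulled: (455 − 453.75)² / 453.75 = 0.0034
  gray-hulled: (114 − 113.4375)² / 113.4375 = 0.0028
  white-hulled: (36 − 37.8125)² / 37.8125 = 0.0869
χ² = 0.0034 + 0.0028 + 0.0869 = 0.0931 ≈ 0.093
Degrees of freedom = 3 − 1 = 2; critical value at α = 0.05 is 5.991.
Since 0.093 < 5.991, we fail to reject the null hypothesis — the data are consistent with the 12:3:1 ratio.

0.093; consistent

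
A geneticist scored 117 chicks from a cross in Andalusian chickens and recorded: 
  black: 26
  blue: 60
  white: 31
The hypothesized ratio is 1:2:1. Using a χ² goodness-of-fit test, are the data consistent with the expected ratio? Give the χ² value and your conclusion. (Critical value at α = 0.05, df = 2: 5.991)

0.504; consistent

The 1:2:1 ratio has 4 parts, so with N = 117 the expected counts are:
  black: 117 × 1/4 = 29.25
  blue: 117 × 2/4 = 58.5
  white: 117 × 1/4 = 29.25
χ² = Σ (O − E)² / E
  black: (26 − 29.25)² / 29.25 = 0.3611
  blue: (60 − 58.5)² / 58.5 = 0.0385
  white: (31 − 29.25)² / 29.25 = 0.1047
χ² = 0.3611 + 0.0385 + 0.1047 = 0.5043 ≈ 0.504
Degrees of freedom = 3 − 1 = 2; critical value at α = 0.05 is 5.991.
Since 0.504 < 5.991, we fail to reject the null hypothesis — the data are consistent with the 1:2:1 ratio.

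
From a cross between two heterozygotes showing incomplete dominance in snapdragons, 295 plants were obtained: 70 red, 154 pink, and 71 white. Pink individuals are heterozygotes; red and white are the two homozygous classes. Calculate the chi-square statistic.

With incomplete dominance, a heterozygote × heterozygote cross gives a 1:2:1 phenotypic ratio.
The 1:2:1 ratio has 4 parts, so with N = 295 the expected counts are:
  red: 295 × 1/4 = 73.75
  pink: 295 × 2/4 = 147.5
  white: 295 × 1/4 = 73.75
χ² = Σ (O − E)² / E
  red: (70 − 73.75)² / 73.75 = 0.1907
  pink: (154 − 147.5)² / 147.5 = 0.2864
  white: (71 − 73.75)² / 73.75 = 0.1025
χ² = 0.1907 + 0.2864 + 0.1025 = 0.5796 ≈ 0.580

0.580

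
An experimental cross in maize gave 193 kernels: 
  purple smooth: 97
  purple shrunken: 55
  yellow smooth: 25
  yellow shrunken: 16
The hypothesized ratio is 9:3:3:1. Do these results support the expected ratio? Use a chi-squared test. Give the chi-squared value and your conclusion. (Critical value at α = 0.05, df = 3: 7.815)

The 9:3:3:1 ratio has 16 parts, so with N = 193 the expected counts are:
  purple smooth: 193 × 9/16 = 108.5625
  purple shrunken: 193 × 3/16 = 36.1875
  yellow smooth: 193 × 3/16 = 36.1875
  yellow shrunken: 193 × 1/16 = 12.0625
χ² = Σ (O − E)² / E
  purple smooth: (97 − 108.5625)² / 108.5625 = 1.2315
  purple shrunken: (55 − 36.1875)² / 36.1875 = 9.7799
  yellow smooth: (25 − 36.1875)² / 36.1875 = 3.4587
  yellow shrunken: (16 − 12.0625)² / 12.0625 = 1.2853
χ² = 1.2315 + 9.7799 + 3.4587 + 1.2853 = 15.7554 ≈ 15.755
Degrees of freedom = 4 − 1 = 3; critical value at α = 0.05 is 7.815.
Since 15.755 > 7.815, we reject the null hypothesis — the data do not fit the 9:3:3:1 ratio.

15.755; not consistent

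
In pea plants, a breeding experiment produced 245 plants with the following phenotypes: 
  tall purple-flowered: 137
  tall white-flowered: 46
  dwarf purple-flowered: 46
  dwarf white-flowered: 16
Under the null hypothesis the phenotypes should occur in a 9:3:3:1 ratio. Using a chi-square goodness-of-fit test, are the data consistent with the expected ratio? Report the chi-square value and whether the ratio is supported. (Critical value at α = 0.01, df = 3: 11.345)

0.036; consistent

Total ratio parts = 16. Expected numbers out of 245:
  tall purple-flowered: 245 × 9/16 = 137.8125
  tall white-flowered: 245 × 3/16 = 45.9375
  dwarf purple-flowered: 245 × 3/16 = 45.9375
  dwarf white-flowered: 245 × 1/16 = 15.3125
χ² = Σ (O − E)² / E
  tall purple-flowered: (137 − 137.8125)² / 137.8125 = 0.0048
  tall white-flowered: (46 − 45.9375)² / 45.9375 = 0.0001
  dwarf purple-flowered: (46 − 45.9375)² / 45.9375 = 0.0001
  dwarf white-flowered: (16 − 15.3125)² / 15.3125 = 0.0309
χ² = 0.0048 + 0.0001 + 0.0001 + 0.0309 = 0.0359 ≈ 0.036
Degrees of freedom = 4 − 1 = 3; critical value at α = 0.01 is 11.345.
Since 0.036 < 11.345, we fail to reject the null hypothesis — the data are consistent with the 9:3:3:1 ratio.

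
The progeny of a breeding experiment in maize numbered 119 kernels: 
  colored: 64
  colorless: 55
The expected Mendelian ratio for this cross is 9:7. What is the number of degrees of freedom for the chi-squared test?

A goodness-of-fit test with 2 phenotype classes has df = 2 − 1 = 1.

1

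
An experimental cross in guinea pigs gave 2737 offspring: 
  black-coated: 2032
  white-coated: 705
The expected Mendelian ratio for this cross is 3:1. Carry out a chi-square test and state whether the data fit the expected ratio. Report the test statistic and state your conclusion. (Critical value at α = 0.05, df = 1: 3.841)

0.839; consistent

Expected counts for N = 2737 under a 3:1 ratio (total parts = 4):
  black-coated: 2737 × 3/4 = 2052.75
  white-coated: 2737 × 1/4 = 684.25
χ² = Σ (O − E)² / E
  black-coated: (2032 − 2052.75)² / 2052.75 = 0.2097
  white-coated: (705 − 684.25)² / 684.25 = 0.6292
χ² = 0.2097 + 0.6292 = 0.8389 ≈ 0.839
Degrees of freedom = 2 − 1 = 1; critical value at α = 0.05 is 3.841.
Since 0.839 < 3.841, we fail to reject the null hypothesis — the data are consistent with the 3:1 ratio.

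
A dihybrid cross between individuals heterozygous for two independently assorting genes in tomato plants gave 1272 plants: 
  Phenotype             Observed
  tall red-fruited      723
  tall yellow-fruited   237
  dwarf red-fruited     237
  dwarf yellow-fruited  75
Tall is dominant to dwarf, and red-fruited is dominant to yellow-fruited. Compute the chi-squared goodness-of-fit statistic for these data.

A dihybrid F₂ with independent assortment and complete dominance at both loci gives a 9:3:3:1 phenotypic ratio.
Total ratio parts = 16. Expected numbers out of 1272:
  tall red-fruited: 1272 × 9/16 = 715.5
  tall yellow-fruited: 1272 × 3/16 = 238.5
  dwarf red-fruited: 1272 × 3/16 = 238.5
  dwarf yellow-fruited: 1272 × 1/16 = 79.5
χ² = Σ (O − E)² / E
  tall red-fruited: (723 − 715.5)² / 715.5 = 0.0786
  tall yellow-fruited: (237 − 238.5)² / 238.5 = 0.0094
  dwarf red-fruited: (237 − 238.5)² / 238.5 = 0.0094
  dwarf yellow-fruited: (75 − 79.5)² / 79.5 = 0.2547
χ² = 0.0786 + 0.0094 + 0.0094 + 0.2547 = 0.3521 ≈ 0.352

0.352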